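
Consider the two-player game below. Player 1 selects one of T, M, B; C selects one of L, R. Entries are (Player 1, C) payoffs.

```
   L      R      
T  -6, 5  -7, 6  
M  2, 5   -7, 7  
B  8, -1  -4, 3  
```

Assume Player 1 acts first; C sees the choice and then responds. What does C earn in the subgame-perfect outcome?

Backward induction with Player 1 moving first.
- T → C plays R (best of 5, 6); Player 1 gets -7.
- M → C plays R (best of 5, 7); Player 1 gets -7.
- B → C plays R (best of -1, 3); Player 1 gets -4.
Player 1's induced payoffs are -7, -7, -4, so Player 1 commits to B. Subgame-perfect outcome: (B, R) with payoffs (-4, 3).

3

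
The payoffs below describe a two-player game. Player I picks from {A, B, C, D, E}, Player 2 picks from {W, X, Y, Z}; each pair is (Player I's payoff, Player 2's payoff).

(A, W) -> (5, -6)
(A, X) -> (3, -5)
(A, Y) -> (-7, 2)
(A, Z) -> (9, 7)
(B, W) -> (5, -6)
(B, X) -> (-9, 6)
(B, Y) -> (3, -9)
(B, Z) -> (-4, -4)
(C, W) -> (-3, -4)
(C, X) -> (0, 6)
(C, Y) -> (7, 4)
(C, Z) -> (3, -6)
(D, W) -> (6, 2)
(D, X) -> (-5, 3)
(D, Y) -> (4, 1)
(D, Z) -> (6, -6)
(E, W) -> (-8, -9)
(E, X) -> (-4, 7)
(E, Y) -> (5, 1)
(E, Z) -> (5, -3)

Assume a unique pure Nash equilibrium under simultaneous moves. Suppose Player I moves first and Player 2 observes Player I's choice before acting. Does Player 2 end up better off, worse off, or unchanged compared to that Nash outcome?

Solve by backward induction (Player I leads).
- A: Player 2 compares -6, -5, 2, 7 and picks Z; Player I would get 9.
- B: Player 2 compares -6, 6, -9, -4 and picks X; Player I would get -9.
- C: Player 2 compares -4, 6, 4, -6 and picks X; Player I would get 0.
- D: Player 2 compares 2, 3, 1, -6 and picks X; Player I would get -5.
- E: Player 2 compares -9, 7, 1, -3 and picks X; Player I would get -4.
Among 9, -9, 0, -5, -4, the best is 9 at A. Subgame-perfect outcome: (A, Z) with payoffs (9, 7).
For the simultaneous game, intersect best replies.
Player I's best replies: W→D; X→A; Y→C; Z→A.
Player 2's best replies: A→Z; B→X; C→X; D→X; E→X.
Only (A, Z) has each player best-responding; Nash payoffs (9, 7).
Player 2 earns 7 sequentially versus 7 at the Nash outcome: unchanged.

unchanged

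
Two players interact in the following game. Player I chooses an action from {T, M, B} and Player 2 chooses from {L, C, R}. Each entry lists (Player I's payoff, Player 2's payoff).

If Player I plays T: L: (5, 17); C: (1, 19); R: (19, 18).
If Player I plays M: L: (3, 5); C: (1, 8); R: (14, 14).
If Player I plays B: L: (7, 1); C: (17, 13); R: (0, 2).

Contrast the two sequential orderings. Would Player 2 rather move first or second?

first

If Player I leads: Player 2's best replies are T→C, M→R, B→C; Player I's induced payoffs 1, 14, 17; outcome (B, C), payoffs (17, 13).
If Player 2 leads: Player I's best replies are L→B, C→B, R→T; Player 2's induced payoffs 1, 13, 18; outcome (T, R), payoffs (19, 18).
Player 2 gets 18 moving first and 13 moving second, so Player 2 prefers to move first.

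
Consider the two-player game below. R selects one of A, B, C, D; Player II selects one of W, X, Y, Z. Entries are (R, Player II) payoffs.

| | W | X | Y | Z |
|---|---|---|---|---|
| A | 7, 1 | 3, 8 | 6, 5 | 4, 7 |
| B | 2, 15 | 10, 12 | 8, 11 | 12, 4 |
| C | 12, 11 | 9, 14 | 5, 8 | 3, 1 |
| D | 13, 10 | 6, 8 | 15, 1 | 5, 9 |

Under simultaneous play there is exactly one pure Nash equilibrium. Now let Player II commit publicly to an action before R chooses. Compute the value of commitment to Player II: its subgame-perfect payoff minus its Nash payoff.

Solve by backward induction (Player II leads).
- W: R compares 7, 2, 12, 13 and picks D; Player II would get 10.
- X: R compares 3, 10, 9, 6 and picks B; Player II would get 12.
- Y: R compares 6, 8, 5, 15 and picks D; Player II would get 1.
- Z: R compares 4, 12, 3, 5 and picks B; Player II would get 4.
Among 10, 12, 1, 4, the best is 12 at X. Subgame-perfect outcome: (B, X) with payoffs (10, 12).
Under simultaneous play:
R's best replies: W→D; X→B; Y→D; Z→B.
Player II's best replies: A→X; B→W; C→X; D→W.
Only (D, W) has each player best-responding; Nash payoffs (13, 10).
Player II's commitment gain: 12 − 10 = 2.

2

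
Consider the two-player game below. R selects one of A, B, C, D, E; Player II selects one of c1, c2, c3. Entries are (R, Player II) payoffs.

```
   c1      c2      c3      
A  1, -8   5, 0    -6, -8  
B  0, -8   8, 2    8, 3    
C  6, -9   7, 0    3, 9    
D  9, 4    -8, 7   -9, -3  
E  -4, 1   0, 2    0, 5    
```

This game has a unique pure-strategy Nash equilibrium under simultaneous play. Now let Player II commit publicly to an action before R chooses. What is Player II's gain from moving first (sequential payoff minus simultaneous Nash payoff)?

1

Backward induction with Player II moving first.
- c1: R compares 1, 0, 6, 9, -4 and picks D; Player II would get 4.
- c2: R compares 5, 8, 7, -8, 0 and picks B; Player II would get 2.
- c3: R compares -6, 8, 3, -9, 0 and picks B; Player II would get 3.
Player II's induced payoffs are 4, 2, 3, so Player II commits to c1. Subgame-perfect outcome: (D, c1) with payoffs (9, 4).
Under simultaneous play:
R's best replies: c1→D; c2→B; c3→B.
Player II's best replies: A→c2; B→c3; C→c3; D→c2; E→c3.
The unique mutual best reply is (B, c3), giving (8, 3).
Player II's commitment gain: 4 − 3 = 1.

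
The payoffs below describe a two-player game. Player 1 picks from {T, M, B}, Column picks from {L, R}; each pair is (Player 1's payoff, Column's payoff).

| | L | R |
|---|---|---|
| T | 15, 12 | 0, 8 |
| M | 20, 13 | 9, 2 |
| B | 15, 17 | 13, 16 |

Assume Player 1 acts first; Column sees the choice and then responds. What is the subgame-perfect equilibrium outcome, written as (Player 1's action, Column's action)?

Column best-responds to each possible Player 1 move:
- T: Column compares 12, 8 and picks L; Player 1 would get 15.
- M: Column compares 13, 2 and picks L; Player 1 would get 20.
- B: Column compares 17, 16 and picks L; Player 1 would get 15.
Among 15, 20, 15, the best is 20 at M. Subgame-perfect outcome: (M, L) with payoffs (20, 13).

(M, L)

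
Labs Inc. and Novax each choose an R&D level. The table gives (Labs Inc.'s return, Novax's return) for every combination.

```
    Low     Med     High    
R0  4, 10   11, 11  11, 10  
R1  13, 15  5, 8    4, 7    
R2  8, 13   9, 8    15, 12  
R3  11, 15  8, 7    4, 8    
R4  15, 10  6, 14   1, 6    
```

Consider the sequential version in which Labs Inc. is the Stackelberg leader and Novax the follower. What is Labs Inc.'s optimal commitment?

R1

Work backward from Novax's decision.
- R0: Novax compares 10, 11, 10 and picks Med; Labs Inc. would get 11.
- R1: Novax compares 15, 8, 7 and picks Low; Labs Inc. would get 13.
- R2: Novax compares 13, 8, 12 and picks Low; Labs Inc. would get 8.
- R3: Novax compares 15, 7, 8 and picks Low; Labs Inc. would get 11.
- R4: Novax compares 10, 14, 6 and picks Med; Labs Inc. would get 6.
Labs Inc.'s induced payoffs are 11, 13, 8, 11, 6, so Labs Inc. commits to R1. Subgame-perfect outcome: (R1, Low) with payoffs (13, 15).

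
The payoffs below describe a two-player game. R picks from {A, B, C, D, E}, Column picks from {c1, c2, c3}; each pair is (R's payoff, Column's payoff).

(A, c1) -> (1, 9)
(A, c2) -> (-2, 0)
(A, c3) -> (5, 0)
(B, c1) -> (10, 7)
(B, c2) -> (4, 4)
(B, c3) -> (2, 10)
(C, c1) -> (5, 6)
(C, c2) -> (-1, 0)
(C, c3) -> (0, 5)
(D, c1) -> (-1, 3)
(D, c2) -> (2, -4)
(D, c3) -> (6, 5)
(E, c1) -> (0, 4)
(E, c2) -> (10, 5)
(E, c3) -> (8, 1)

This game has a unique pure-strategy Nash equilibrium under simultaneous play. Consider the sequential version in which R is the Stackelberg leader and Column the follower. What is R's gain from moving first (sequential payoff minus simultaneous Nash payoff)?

Backward induction with R moving first.
- A: Column compares 9, 0, 0 and picks c1; R would get 1.
- B: Column compares 7, 4, 10 and picks c3; R would get 2.
- C: Column compares 6, 0, 5 and picks c1; R would get 5.
- D: Column compares 3, -4, 5 and picks c3; R would get 6.
- E: Column compares 4, 5, 1 and picks c2; R would get 10.
R's induced payoffs are 1, 2, 5, 6, 10, so R commits to E. Subgame-perfect outcome: (E, c2) with payoffs (10, 5).
Now find the simultaneous Nash equilibrium.
R's best replies: c1→B; c2→E; c3→E.
Column's best replies: A→c1; B→c3; C→c1; D→c3; E→c2.
Only (E, c2) has each player best-responding; Nash payoffs (10, 5).
R's commitment gain: 10 − 10 = 0.

0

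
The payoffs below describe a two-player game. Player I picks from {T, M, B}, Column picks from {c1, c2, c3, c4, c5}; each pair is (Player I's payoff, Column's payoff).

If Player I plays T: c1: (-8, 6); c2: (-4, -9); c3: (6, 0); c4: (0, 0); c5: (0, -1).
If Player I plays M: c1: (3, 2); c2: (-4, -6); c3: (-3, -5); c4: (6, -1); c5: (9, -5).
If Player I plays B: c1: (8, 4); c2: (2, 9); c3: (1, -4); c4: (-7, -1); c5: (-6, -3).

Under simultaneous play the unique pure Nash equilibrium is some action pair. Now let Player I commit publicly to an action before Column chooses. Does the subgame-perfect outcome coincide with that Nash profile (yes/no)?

Solve by backward induction (Player I leads).
- T → Column plays c1 (best of 6, -9, 0, 0, -1); Player I gets -8.
- M → Column plays c1 (best of 2, -6, -5, -1, -5); Player I gets 3.
- B → Column plays c2 (best of 4, 9, -4, -1, -3); Player I gets 2.
Maximizing over -8, 3, 2, Player I chooses M. Subgame-perfect outcome: (M, c1) with payoffs (3, 2).
Under simultaneous play:
Player I's best replies: c1→B; c2→B; c3→T; c4→M; c5→M.
Column's best replies: T→c1; M→c1; B→c2.
Only (B, c2) has each player best-responding; Nash payoffs (2, 9).
Sequential outcome (M, c1) differs from the Nash profile (B, c2).

no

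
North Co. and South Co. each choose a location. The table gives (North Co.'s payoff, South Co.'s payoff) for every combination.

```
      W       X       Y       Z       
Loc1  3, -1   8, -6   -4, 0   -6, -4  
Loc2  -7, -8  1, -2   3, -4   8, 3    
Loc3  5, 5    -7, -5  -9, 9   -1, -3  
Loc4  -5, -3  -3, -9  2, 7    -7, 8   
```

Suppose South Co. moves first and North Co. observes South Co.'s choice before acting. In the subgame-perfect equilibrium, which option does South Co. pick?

Work backward from North Co.'s decision.
- W → North Co. plays Loc3 (best of 3, -7, 5, -5); South Co. gets 5.
- X → North Co. plays Loc1 (best of 8, 1, -7, -3); South Co. gets -6.
- Y → North Co. plays Loc2 (best of -4, 3, -9, 2); South Co. gets -4.
- Z → North Co. plays Loc2 (best of -6, 8, -1, -7); South Co. gets 3.
Maximizing over 5, -6, -4, 3, South Co. chooses W. Subgame-perfect outcome: (Loc3, W) with payoffs (5, 5).

W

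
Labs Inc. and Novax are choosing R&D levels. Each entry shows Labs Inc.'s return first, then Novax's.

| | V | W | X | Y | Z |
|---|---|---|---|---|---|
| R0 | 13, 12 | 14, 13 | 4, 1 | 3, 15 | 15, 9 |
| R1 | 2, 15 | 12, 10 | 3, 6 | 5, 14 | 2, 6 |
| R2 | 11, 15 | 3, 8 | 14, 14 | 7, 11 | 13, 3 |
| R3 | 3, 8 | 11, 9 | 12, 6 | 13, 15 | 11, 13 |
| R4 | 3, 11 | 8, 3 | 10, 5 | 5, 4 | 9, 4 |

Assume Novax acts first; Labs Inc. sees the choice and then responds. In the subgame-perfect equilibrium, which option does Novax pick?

Y

Solve by backward induction (Novax leads).
- V: Labs Inc. compares 13, 2, 11, 3, 3 and picks R0; Novax would get 12.
- W: Labs Inc. compares 14, 12, 3, 11, 8 and picks R0; Novax would get 13.
- X: Labs Inc. compares 4, 3, 14, 12, 10 and picks R2; Novax would get 14.
- Y: Labs Inc. compares 3, 5, 7, 13, 5 and picks R3; Novax would get 15.
- Z: Labs Inc. compares 15, 2, 13, 11, 9 and picks R0; Novax would get 9.
Among 12, 13, 14, 15, 9, the best is 15 at Y. Subgame-perfect outcome: (R3, Y) with payoffs (13, 15).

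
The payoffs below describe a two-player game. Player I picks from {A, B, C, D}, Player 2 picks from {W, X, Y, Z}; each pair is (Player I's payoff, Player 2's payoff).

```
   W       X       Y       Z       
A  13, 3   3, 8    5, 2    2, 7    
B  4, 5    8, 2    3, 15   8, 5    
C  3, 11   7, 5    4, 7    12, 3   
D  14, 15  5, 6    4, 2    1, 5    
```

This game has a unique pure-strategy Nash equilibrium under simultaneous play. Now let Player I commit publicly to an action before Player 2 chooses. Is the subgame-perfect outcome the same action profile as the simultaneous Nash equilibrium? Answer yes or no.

Solve by backward induction (Player I leads).
- A: Player 2 compares 3, 8, 2, 7 and picks X; Player I would get 3.
- B: Player 2 compares 5, 2, 15, 5 and picks Y; Player I would get 3.
- C: Player 2 compares 11, 5, 7, 3 and picks W; Player I would get 3.
- D: Player 2 compares 15, 6, 2, 5 and picks W; Player I would get 14.
Maximizing over 3, 3, 3, 14, Player I chooses D. Subgame-perfect outcome: (D, W) with payoffs (14, 15).
Under simultaneous play:
Player I's best replies: W→D; X→B; Y→A; Z→C.
Player 2's best replies: A→X; B→Y; C→W; D→W.
The unique mutual best reply is (D, W), giving (14, 15).
Sequential outcome (D, W) coincides with the Nash profile (D, W).

yes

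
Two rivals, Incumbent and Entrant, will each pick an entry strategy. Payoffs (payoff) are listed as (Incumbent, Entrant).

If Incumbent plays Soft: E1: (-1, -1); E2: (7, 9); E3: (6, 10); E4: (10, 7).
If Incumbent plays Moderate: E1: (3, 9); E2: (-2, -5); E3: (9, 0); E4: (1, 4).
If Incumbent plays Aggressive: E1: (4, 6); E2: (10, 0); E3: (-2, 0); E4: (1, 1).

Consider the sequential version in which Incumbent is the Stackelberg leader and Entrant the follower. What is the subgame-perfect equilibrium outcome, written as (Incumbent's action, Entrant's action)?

(Soft, E3)

Backward induction with Incumbent moving first.
- Soft: BR = E3, leader payoff 6.
- Moderate: BR = E1, leader payoff 3.
- Aggressive: BR = E1, leader payoff 4.
Incumbent's induced payoffs are 6, 3, 4, so Incumbent commits to Soft. Subgame-perfect outcome: (Soft, E3) with payoffs (6, 10).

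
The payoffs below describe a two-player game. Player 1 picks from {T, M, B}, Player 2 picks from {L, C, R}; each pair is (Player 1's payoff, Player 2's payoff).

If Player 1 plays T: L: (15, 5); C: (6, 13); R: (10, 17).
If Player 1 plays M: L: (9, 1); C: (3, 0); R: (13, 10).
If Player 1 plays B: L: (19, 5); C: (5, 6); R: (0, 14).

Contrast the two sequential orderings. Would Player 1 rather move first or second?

first

If Player 1 leads: Player 2's best replies are T→R, M→R, B→R; Player 1's induced payoffs 10, 13, 0; outcome (M, R), payoffs (13, 10).
If Player 2 leads: Player 1's best replies are L→B, C→T, R→M; Player 2's induced payoffs 5, 13, 10; outcome (T, C), payoffs (6, 13).
Player 1 gets 13 moving first and 6 moving second, so Player 1 prefers to move first.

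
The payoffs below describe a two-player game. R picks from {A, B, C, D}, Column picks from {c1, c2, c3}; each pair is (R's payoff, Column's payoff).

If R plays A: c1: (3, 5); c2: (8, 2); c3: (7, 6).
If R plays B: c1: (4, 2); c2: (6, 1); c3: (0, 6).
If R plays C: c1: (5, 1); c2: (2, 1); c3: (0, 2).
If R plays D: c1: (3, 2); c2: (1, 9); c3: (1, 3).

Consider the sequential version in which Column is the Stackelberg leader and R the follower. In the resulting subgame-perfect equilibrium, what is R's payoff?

Backward induction with Column moving first.
- c1 → R plays C (best of 3, 4, 5, 3); Column gets 1.
- c2 → R plays A (best of 8, 6, 2, 1); Column gets 2.
- c3 → R plays A (best of 7, 0, 0, 1); Column gets 6.
Maximizing over 1, 2, 6, Column chooses c3. Subgame-perfect outcome: (A, c3) with payoffs (7, 6).

7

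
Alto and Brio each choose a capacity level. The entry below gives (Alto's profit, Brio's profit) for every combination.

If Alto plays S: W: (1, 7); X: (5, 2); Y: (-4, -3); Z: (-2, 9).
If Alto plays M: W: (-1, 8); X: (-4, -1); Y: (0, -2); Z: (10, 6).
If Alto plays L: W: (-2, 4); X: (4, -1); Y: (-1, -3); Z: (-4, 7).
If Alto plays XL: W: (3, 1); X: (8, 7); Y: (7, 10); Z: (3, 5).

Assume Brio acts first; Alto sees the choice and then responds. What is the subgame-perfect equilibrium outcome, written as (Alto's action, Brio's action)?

Solve by backward induction (Brio leads).
- W → Alto plays XL (best of 1, -1, -2, 3); Brio gets 1.
- X → Alto plays XL (best of 5, -4, 4, 8); Brio gets 7.
- Y → Alto plays XL (best of -4, 0, -1, 7); Brio gets 10.
- Z → Alto plays M (best of -2, 10, -4, 3); Brio gets 6.
Brio's induced payoffs are 1, 7, 10, 6, so Brio commits to Y. Subgame-perfect outcome: (XL, Y) with payoffs (7, 10).

(XL, Y)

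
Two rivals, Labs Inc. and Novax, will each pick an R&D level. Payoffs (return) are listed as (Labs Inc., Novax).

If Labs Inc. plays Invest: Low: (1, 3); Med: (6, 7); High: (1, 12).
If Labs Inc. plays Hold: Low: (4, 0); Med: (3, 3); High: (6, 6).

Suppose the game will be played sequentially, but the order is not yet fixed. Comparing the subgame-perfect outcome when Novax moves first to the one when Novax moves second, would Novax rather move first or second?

If Labs Inc. leads: Novax's best replies are Invest→High, Hold→High; Labs Inc.'s induced payoffs 1, 6; outcome (Hold, High), payoffs (6, 6).
If Novax leads: Labs Inc.'s best replies are Low→Hold, Med→Invest, High→Hold; Novax's induced payoffs 0, 7, 6; outcome (Invest, Med), payoffs (6, 7).
Novax gets 7 moving first and 6 moving second, so Novax prefers to move first.

first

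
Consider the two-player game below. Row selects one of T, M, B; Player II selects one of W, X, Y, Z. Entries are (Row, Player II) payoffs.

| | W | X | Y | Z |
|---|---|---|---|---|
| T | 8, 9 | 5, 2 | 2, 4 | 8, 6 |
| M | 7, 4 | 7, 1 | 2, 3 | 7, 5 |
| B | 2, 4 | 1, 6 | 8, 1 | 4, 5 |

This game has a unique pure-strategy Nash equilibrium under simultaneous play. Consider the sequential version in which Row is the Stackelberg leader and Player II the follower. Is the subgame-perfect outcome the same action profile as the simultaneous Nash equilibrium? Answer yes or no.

Work backward from Player II's decision.
- T: BR = W, leader payoff 8.
- M: BR = Z, leader payoff 7.
- B: BR = X, leader payoff 1.
Row's induced payoffs are 8, 7, 1, so Row commits to T. Subgame-perfect outcome: (T, W) with payoffs (8, 9).
Now find the simultaneous Nash equilibrium.
Row's best replies: W→T; X→M; Y→B; Z→T.
Player II's best replies: T→W; M→Z; B→X.
The unique mutual best reply is (T, W), giving (8, 9).
Sequential outcome (T, W) coincides with the Nash profile (T, W).

yes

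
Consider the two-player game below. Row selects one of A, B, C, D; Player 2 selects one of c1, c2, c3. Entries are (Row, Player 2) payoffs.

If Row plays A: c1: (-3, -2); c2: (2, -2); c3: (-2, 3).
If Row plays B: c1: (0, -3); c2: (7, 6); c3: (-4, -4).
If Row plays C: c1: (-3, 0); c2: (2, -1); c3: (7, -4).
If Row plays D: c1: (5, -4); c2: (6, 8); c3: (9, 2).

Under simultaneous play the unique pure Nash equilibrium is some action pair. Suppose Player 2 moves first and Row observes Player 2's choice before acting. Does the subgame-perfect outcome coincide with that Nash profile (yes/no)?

Backward induction with Player 2 moving first.
- c1: BR = D, leader payoff -4.
- c2: BR = B, leader payoff 6.
- c3: BR = D, leader payoff 2.
Player 2's induced payoffs are -4, 6, 2, so Player 2 commits to c2. Subgame-perfect outcome: (B, c2) with payoffs (7, 6).
Now find the simultaneous Nash equilibrium.
Row's best replies: c1→D; c2→B; c3→D.
Player 2's best replies: A→c3; B→c2; C→c1; D→c2.
The unique mutual best reply is (B, c2), giving (7, 6).
Sequential outcome (B, c2) coincides with the Nash profile (B, c2).

yes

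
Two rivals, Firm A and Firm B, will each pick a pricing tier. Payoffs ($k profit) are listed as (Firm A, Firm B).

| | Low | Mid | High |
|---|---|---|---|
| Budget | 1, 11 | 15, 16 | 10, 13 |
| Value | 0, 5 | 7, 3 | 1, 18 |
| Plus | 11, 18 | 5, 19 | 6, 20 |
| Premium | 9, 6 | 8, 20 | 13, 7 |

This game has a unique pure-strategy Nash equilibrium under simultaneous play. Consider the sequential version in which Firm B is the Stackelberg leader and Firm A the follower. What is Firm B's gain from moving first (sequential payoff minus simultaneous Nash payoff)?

Solve by backward induction (Firm B leads).
- Low: Firm A compares 1, 0, 11, 9 and picks Plus; Firm B would get 18.
- Mid: Firm A compares 15, 7, 5, 8 and picks Budget; Firm B would get 16.
- High: Firm A compares 10, 1, 6, 13 and picks Premium; Firm B would get 7.
Among 18, 16, 7, the best is 18 at Low. Subgame-perfect outcome: (Plus, Low) with payoffs (11, 18).
Now find the simultaneous Nash equilibrium.
Firm A's best replies: Low→Plus; Mid→Budget; High→Premium.
Firm B's best replies: Budget→Mid; Value→High; Plus→High; Premium→Mid.
The unique mutual best reply is (Budget, Mid), giving (15, 16).
Firm B's commitment gain: 18 − 16 = 2.

2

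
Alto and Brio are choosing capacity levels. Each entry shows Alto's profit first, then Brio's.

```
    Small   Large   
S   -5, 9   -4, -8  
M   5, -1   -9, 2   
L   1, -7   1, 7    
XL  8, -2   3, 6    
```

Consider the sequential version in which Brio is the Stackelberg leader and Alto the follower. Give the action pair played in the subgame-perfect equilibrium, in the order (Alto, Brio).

(XL, Large)

Work backward from Alto's decision.
- Small: Alto compares -5, 5, 1, 8 and picks XL; Brio would get -2.
- Large: Alto compares -4, -9, 1, 3 and picks XL; Brio would get 6.
Maximizing over -2, 6, Brio chooses Large. Subgame-perfect outcome: (XL, Large) with payoffs (3, 6).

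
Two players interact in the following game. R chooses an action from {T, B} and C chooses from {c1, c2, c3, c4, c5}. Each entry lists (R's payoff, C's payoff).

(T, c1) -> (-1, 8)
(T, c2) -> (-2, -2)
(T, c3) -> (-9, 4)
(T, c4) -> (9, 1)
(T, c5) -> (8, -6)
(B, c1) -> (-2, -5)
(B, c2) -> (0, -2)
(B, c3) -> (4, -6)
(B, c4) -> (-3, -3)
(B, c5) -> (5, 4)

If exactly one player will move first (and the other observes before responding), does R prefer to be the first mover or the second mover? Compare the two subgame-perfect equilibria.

If R leads: C's best replies are T→c1, B→c5; R's induced payoffs -1, 5; outcome (B, c5), payoffs (5, 4).
If C leads: R's best replies are c1→T, c2→B, c3→B, c4→T, c5→T; C's induced payoffs 8, -2, -6, 1, -6; outcome (T, c1), payoffs (-1, 8).
R gets 5 moving first and -1 moving second, so R prefers to move first.

first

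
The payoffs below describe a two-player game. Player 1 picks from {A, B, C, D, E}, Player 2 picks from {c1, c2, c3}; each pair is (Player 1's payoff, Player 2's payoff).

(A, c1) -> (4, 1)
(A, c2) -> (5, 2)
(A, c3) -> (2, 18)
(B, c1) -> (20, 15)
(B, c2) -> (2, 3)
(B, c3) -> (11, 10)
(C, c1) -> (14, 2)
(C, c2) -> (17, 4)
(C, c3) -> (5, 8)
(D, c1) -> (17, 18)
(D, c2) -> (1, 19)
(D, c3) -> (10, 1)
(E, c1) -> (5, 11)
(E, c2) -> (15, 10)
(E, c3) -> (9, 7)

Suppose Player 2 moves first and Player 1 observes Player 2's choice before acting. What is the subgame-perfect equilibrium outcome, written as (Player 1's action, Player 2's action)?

(B, c1)

Solve by backward induction (Player 2 leads).
- c1: Player 1 compares 4, 20, 14, 17, 5 and picks B; Player 2 would get 15.
- c2: Player 1 compares 5, 2, 17, 1, 15 and picks C; Player 2 would get 4.
- c3: Player 1 compares 2, 11, 5, 10, 9 and picks B; Player 2 would get 10.
Among 15, 4, 10, the best is 15 at c1. Subgame-perfect outcome: (B, c1) with payoffs (20, 15).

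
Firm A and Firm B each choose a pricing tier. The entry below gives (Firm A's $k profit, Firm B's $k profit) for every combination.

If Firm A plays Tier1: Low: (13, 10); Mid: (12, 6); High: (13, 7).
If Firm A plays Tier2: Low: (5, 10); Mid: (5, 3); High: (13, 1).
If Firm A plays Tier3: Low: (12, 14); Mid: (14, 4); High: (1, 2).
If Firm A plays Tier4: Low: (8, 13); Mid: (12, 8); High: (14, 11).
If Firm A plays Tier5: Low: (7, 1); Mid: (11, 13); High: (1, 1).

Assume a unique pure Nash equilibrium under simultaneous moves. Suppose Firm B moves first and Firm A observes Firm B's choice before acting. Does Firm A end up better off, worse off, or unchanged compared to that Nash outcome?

better off

Solve by backward induction (Firm B leads).
- Low: BR = Tier1, leader payoff 10.
- Mid: BR = Tier3, leader payoff 4.
- High: BR = Tier4, leader payoff 11.
Among 10, 4, 11, the best is 11 at High. Subgame-perfect outcome: (Tier4, High) with payoffs (14, 11).
Now find the simultaneous Nash equilibrium.
Firm A's best replies: Low→Tier1; Mid→Tier3; High→Tier4.
Firm B's best replies: Tier1→Low; Tier2→Low; Tier3→Low; Tier4→Low; Tier5→Mid.
Only (Tier1, Low) has each player best-responding; Nash payoffs (13, 10).
Firm A earns 14 sequentially versus 13 at the Nash outcome: better off.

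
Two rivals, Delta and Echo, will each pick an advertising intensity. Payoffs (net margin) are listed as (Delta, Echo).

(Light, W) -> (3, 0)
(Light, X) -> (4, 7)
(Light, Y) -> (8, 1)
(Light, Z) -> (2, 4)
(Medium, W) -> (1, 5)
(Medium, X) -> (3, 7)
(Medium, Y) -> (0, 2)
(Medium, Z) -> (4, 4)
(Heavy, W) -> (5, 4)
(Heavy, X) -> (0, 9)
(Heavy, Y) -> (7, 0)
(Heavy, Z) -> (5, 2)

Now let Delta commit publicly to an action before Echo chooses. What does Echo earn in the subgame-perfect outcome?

Echo best-responds to each possible Delta move:
- Light → Echo plays X (best of 0, 7, 1, 4); Delta gets 4.
- Medium → Echo plays X (best of 5, 7, 2, 4); Delta gets 3.
- Heavy → Echo plays X (best of 4, 9, 0, 2); Delta gets 0.
Maximizing over 4, 3, 0, Delta chooses Light. Subgame-perfect outcome: (Light, X) with payoffs (4, 7).

7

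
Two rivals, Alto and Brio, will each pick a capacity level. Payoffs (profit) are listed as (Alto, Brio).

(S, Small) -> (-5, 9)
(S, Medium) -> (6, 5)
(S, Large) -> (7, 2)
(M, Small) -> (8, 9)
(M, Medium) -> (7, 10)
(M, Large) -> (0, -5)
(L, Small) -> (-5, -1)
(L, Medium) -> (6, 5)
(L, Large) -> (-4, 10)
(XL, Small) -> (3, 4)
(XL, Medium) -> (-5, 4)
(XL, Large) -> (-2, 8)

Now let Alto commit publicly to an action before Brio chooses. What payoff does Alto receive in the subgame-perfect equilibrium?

7

Brio best-responds to each possible Alto move:
- S: Brio compares 9, 5, 2 and picks Small; Alto would get -5.
- M: Brio compares 9, 10, -5 and picks Medium; Alto would get 7.
- L: Brio compares -1, 5, 10 and picks Large; Alto would get -4.
- XL: Brio compares 4, 4, 8 and picks Large; Alto would get -2.
Alto's induced payoffs are -5, 7, -4, -2, so Alto commits to M. Subgame-perfect outcome: (M, Medium) with payoffs (7, 10).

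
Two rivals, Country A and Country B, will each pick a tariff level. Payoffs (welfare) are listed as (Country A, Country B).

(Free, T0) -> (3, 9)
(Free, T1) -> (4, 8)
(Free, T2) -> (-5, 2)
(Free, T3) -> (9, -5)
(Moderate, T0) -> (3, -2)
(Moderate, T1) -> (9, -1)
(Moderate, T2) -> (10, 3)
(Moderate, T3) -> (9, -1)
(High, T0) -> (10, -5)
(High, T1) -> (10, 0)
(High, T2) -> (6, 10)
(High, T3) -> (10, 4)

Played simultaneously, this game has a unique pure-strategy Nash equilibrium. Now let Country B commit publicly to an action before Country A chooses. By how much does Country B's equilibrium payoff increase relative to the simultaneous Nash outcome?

1

Solve by backward induction (Country B leads).
- T0: BR = High, leader payoff -5.
- T1: BR = High, leader payoff 0.
- T2: BR = Moderate, leader payoff 3.
- T3: BR = High, leader payoff 4.
Among -5, 0, 3, 4, the best is 4 at T3. Subgame-perfect outcome: (High, T3) with payoffs (10, 4).
For the simultaneous game, intersect best replies.
Country A's best replies: T0→High; T1→High; T2→Moderate; T3→High.
Country B's best replies: Free→T0; Moderate→T2; High→T2.
Only (Moderate, T2) has each player best-responding; Nash payoffs (10, 3).
Country B's commitment gain: 4 − 3 = 1.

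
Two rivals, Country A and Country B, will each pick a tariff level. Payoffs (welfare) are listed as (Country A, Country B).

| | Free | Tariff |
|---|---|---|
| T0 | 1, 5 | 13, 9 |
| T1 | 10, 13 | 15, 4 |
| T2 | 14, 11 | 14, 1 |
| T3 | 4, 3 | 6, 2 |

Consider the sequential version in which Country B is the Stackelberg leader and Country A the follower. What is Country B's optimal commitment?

Work backward from Country A's decision.
- Free → Country A plays T2 (best of 1, 10, 14, 4); Country B gets 11.
- Tariff → Country A plays T1 (best of 13, 15, 14, 6); Country B gets 4.
Country B's induced payoffs are 11, 4, so Country B commits to Free. Subgame-perfect outcome: (T2, Free) with payoffs (14, 11).

Free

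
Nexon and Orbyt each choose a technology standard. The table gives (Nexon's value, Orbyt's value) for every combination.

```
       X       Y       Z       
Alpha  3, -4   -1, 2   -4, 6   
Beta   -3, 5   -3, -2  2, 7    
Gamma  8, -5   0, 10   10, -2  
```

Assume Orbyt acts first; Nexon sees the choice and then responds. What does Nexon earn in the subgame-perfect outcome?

0

Nexon best-responds to each possible Orbyt move:
- X → Nexon plays Gamma (best of 3, -3, 8); Orbyt gets -5.
- Y → Nexon plays Gamma (best of -1, -3, 0); Orbyt gets 10.
- Z → Nexon plays Gamma (best of -4, 2, 10); Orbyt gets -2.
Orbyt's induced payoffs are -5, 10, -2, so Orbyt commits to Y. Subgame-perfect outcome: (Gamma, Y) with payoffs (0, 10).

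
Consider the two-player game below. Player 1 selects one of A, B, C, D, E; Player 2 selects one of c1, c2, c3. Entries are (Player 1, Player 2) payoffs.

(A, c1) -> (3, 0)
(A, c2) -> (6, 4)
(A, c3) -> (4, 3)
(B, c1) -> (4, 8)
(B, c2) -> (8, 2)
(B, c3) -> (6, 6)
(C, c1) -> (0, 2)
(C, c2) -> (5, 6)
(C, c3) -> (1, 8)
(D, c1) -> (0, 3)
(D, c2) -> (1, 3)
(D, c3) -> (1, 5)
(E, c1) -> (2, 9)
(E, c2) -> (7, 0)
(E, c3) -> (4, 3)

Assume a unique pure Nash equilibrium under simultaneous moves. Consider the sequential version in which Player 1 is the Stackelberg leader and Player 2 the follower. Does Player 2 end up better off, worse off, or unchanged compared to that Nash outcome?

Solve by backward induction (Player 1 leads).
- A: Player 2 compares 0, 4, 3 and picks c2; Player 1 would get 6.
- B: Player 2 compares 8, 2, 6 and picks c1; Player 1 would get 4.
- C: Player 2 compares 2, 6, 8 and picks c3; Player 1 would get 1.
- D: Player 2 compares 3, 3, 5 and picks c3; Player 1 would get 1.
- E: Player 2 compares 9, 0, 3 and picks c1; Player 1 would get 2.
Among 6, 4, 1, 1, 2, the best is 6 at A. Subgame-perfect outcome: (A, c2) with payoffs (6, 4).
Now find the simultaneous Nash equilibrium.
Player 1's best replies: c1→B; c2→B; c3→B.
Player 2's best replies: A→c2; B→c1; C→c3; D→c3; E→c1.
The unique mutual best reply is (B, c1), giving (4, 8).
Player 2 earns 4 sequentially versus 8 at the Nash outcome: worse off.

worse off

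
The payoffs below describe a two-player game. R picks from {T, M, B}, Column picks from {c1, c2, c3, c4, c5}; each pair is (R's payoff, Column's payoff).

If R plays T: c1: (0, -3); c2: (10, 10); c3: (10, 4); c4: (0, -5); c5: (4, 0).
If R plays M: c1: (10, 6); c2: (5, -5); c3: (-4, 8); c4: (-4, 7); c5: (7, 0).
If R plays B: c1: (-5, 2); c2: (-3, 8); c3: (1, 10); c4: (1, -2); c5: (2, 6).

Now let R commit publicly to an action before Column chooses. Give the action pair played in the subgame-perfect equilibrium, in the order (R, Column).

Column best-responds to each possible R move:
- T → Column plays c2 (best of -3, 10, 4, -5, 0); R gets 10.
- M → Column plays c3 (best of 6, -5, 8, 7, 0); R gets -4.
- B → Column plays c3 (best of 2, 8, 10, -2, 6); R gets 1.
Maximizing over 10, -4, 1, R chooses T. Subgame-perfect outcome: (T, c2) with payoffs (10, 10).

(T, c2)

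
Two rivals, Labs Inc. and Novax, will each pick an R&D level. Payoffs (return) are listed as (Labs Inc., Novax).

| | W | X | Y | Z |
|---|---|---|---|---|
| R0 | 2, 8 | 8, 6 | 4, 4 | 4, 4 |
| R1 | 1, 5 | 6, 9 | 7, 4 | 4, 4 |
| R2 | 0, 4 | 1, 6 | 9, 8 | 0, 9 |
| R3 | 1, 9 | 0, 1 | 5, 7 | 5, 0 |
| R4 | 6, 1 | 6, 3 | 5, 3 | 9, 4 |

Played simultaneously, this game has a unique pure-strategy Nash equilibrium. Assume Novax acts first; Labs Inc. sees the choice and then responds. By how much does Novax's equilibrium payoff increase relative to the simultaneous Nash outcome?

Labs Inc. best-responds to each possible Novax move:
- W: BR = R4, leader payoff 1.
- X: BR = R0, leader payoff 6.
- Y: BR = R2, leader payoff 8.
- Z: BR = R4, leader payoff 4.
Maximizing over 1, 6, 8, 4, Novax chooses Y. Subgame-perfect outcome: (R2, Y) with payoffs (9, 8).
Under simultaneous play:
Labs Inc.'s best replies: W→R4; X→R0; Y→R2; Z→R4.
Novax's best replies: R0→W; R1→X; R2→Z; R3→W; R4→Z.
The unique mutual best reply is (R4, Z), giving (9, 4).
Novax's commitment gain: 8 − 4 = 4.

4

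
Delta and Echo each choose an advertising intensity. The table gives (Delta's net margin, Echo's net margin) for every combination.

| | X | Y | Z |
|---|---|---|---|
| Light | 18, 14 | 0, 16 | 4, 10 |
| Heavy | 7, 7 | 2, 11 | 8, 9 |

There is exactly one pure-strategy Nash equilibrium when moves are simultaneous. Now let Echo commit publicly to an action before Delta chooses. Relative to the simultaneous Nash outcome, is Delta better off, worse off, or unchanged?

better off

Backward induction with Echo moving first.
- X: BR = Light, leader payoff 14.
- Y: BR = Heavy, leader payoff 11.
- Z: BR = Heavy, leader payoff 9.
Echo's induced payoffs are 14, 11, 9, so Echo commits to X. Subgame-perfect outcome: (Light, X) with payoffs (18, 14).
Now find the simultaneous Nash equilibrium.
Delta's best replies: X→Light; Y→Heavy; Z→Heavy.
Echo's best replies: Light→Y; Heavy→Y.
Only (Heavy, Y) has each player best-responding; Nash payoffs (2, 11).
Delta earns 18 sequentially versus 2 at the Nash outcome: better off.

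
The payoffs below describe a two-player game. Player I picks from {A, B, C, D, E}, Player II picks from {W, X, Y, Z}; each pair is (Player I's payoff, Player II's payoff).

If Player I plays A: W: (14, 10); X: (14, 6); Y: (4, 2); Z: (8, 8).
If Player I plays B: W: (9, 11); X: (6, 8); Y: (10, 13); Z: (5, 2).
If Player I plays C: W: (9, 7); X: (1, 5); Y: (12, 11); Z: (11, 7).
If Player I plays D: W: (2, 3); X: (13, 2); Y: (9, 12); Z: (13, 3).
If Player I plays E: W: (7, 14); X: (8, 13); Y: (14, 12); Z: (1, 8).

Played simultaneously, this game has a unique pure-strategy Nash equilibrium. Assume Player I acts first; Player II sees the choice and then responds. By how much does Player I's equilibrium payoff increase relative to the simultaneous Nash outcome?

Solve by backward induction (Player I leads).
- A: Player II compares 10, 6, 2, 8 and picks W; Player I would get 14.
- B: Player II compares 11, 8, 13, 2 and picks Y; Player I would get 10.
- C: Player II compares 7, 5, 11, 7 and picks Y; Player I would get 12.
- D: Player II compares 3, 2, 12, 3 and picks Y; Player I would get 9.
- E: Player II compares 14, 13, 12, 8 and picks W; Player I would get 7.
Player I's induced payoffs are 14, 10, 12, 9, 7, so Player I commits to A. Subgame-perfect outcome: (A, W) with payoffs (14, 10).
Under simultaneous play:
Player I's best replies: W→A; X→A; Y→E; Z→D.
Player II's best replies: A→W; B→Y; C→Y; D→Y; E→W.
Only (A, W) has each player best-responding; Nash payoffs (14, 10).
Player I's commitment gain: 14 − 14 = 0.

0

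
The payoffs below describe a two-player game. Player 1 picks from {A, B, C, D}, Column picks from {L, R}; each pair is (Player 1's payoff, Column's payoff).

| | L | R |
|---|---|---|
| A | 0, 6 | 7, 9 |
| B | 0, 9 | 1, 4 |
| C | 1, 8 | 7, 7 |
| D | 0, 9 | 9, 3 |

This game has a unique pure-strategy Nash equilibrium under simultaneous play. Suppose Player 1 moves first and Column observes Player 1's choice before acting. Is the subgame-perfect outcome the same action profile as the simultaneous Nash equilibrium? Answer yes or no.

no

Solve by backward induction (Player 1 leads).
- A: Column compares 6, 9 and picks R; Player 1 would get 7.
- B: Column compares 9, 4 and picks L; Player 1 would get 0.
- C: Column compares 8, 7 and picks L; Player 1 would get 1.
- D: Column compares 9, 3 and picks L; Player 1 would get 0.
Maximizing over 7, 0, 1, 0, Player 1 chooses A. Subgame-perfect outcome: (A, R) with payoffs (7, 9).
For the simultaneous game, intersect best replies.
Player 1's best replies: L→C; R→D.
Column's best replies: A→R; B→L; C→L; D→L.
The unique mutual best reply is (C, L), giving (1, 8).
Sequential outcome (A, R) differs from the Nash profile (C, L).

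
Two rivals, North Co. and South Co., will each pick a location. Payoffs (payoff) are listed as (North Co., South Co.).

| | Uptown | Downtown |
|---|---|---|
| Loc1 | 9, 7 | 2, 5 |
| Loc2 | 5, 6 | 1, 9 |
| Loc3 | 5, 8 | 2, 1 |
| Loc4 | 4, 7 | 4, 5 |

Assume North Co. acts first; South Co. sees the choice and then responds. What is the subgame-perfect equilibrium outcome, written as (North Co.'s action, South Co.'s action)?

(Loc1, Uptown)

Solve by backward induction (North Co. leads).
- Loc1 → South Co. plays Uptown (best of 7, 5); North Co. gets 9.
- Loc2 → South Co. plays Downtown (best of 6, 9); North Co. gets 1.
- Loc3 → South Co. plays Uptown (best of 8, 1); North Co. gets 5.
- Loc4 → South Co. plays Uptown (best of 7, 5); North Co. gets 4.
Among 9, 1, 5, 4, the best is 9 at Loc1. Subgame-perfect outcome: (Loc1, Uptown) with payoffs (9, 7).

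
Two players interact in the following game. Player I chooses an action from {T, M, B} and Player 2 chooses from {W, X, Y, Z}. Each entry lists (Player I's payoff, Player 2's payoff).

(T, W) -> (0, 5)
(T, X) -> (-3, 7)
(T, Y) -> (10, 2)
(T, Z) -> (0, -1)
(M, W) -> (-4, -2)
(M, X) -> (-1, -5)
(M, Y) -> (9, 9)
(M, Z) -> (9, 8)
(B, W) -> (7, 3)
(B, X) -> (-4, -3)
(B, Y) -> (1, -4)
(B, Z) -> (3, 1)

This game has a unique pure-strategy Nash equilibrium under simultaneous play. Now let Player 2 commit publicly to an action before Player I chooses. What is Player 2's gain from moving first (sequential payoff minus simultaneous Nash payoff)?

Work backward from Player I's decision.
- W → Player I plays B (best of 0, -4, 7); Player 2 gets 3.
- X → Player I plays M (best of -3, -1, -4); Player 2 gets -5.
- Y → Player I plays T (best of 10, 9, 1); Player 2 gets 2.
- Z → Player I plays M (best of 0, 9, 3); Player 2 gets 8.
Maximizing over 3, -5, 2, 8, Player 2 chooses Z. Subgame-perfect outcome: (M, Z) with payoffs (9, 8).
For the simultaneous game, intersect best replies.
Player I's best replies: W→B; X→M; Y→T; Z→M.
Player 2's best replies: T→X; M→Y; B→W.
The unique mutual best reply is (B, W), giving (7, 3).
Player 2's commitment gain: 8 − 3 = 5.

5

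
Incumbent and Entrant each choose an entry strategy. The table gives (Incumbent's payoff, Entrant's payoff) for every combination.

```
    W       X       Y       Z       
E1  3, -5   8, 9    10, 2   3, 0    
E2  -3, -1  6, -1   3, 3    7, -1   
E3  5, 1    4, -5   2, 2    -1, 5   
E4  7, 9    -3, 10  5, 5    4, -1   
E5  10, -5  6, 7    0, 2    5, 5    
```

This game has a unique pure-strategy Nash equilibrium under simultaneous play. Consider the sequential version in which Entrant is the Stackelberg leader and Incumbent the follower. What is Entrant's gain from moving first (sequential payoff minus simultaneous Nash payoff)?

Backward induction with Entrant moving first.
- W: Incumbent compares 3, -3, 5, 7, 10 and picks E5; Entrant would get -5.
- X: Incumbent compares 8, 6, 4, -3, 6 and picks E1; Entrant would get 9.
- Y: Incumbent compares 10, 3, 2, 5, 0 and picks E1; Entrant would get 2.
- Z: Incumbent compares 3, 7, -1, 4, 5 and picks E2; Entrant would get -1.
Maximizing over -5, 9, 2, -1, Entrant chooses X. Subgame-perfect outcome: (E1, X) with payoffs (8, 9).
Now find the simultaneous Nash equilibrium.
Incumbent's best replies: W→E5; X→E1; Y→E1; Z→E2.
Entrant's best replies: E1→X; E2→Y; E3→Z; E4→X; E5→X.
Only (E1, X) has each player best-responding; Nash payoffs (8, 9).
Entrant's commitment gain: 9 − 9 = 0.

0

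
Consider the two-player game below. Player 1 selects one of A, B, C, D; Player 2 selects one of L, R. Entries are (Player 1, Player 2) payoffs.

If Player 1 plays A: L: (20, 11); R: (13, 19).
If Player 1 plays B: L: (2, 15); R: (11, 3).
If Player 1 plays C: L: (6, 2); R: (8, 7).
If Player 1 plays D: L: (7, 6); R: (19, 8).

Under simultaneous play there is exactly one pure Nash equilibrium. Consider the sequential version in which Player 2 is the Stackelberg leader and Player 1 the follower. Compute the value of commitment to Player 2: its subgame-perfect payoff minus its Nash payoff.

3

Work backward from Player 1's decision.
- L: BR = A, leader payoff 11.
- R: BR = D, leader payoff 8.
Maximizing over 11, 8, Player 2 chooses L. Subgame-perfect outcome: (A, L) with payoffs (20, 11).
Now find the simultaneous Nash equilibrium.
Player 1's best replies: L→A; R→D.
Player 2's best replies: A→R; B→L; C→R; D→R.
The unique mutual best reply is (D, R), giving (19, 8).
Player 2's commitment gain: 11 − 8 = 3.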